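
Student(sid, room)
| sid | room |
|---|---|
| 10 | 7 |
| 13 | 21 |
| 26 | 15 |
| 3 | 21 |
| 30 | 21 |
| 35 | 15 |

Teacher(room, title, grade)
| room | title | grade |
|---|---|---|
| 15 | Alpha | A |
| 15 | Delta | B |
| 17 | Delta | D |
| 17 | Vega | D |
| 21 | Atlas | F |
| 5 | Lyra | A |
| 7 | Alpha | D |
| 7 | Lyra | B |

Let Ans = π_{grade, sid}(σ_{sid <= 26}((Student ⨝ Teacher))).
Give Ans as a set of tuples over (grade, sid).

Natural join on room: {(10, 7, Alpha, D), (10, 7, Lyra, B), (13, 21, Atlas, F), (26, 15, Alpha, A), (26, 15, Delta, B), (3, 21, Atlas, F), (30, 21, Atlas, F), (35, 15, Alpha, A), (35, 15, Delta, B)}
Selection sid <= 26: {(10, 7, Alpha, D), (10, 7, Lyra, B), (13, 21, Atlas, F), (26, 15, Alpha, A), (26, 15, Delta, B), (3, 21, Atlas, F)}
Keep only column(s) grade, sid: {(A, 26), (B, 10), (B, 26), (D, 10), (F, 13), (F, 3)}

{(A, 26), (B, 10), (B, 26), (D, 10), (F, 13), (F, 3)}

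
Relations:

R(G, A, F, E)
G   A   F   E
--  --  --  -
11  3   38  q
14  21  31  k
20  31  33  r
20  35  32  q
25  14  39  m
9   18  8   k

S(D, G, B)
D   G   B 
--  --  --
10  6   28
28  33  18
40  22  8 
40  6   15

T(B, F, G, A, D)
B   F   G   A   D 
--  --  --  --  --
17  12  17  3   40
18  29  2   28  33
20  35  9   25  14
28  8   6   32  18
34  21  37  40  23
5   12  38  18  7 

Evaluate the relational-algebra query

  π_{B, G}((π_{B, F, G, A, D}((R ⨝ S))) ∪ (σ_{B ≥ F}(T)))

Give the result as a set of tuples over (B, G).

Natural join on G: {}
π[B, F, G, A, D]: project onto (B, F, G, A, D) → {}
Apply σ_{B ≥ F}; surviving tuples: {(17, 12, 17, 3, 40), (28, 8, 6, 32, 18), (34, 21, 37, 40, 23)}
Union: {} with {(17, 12, 17, 3, 40), (28, 8, 6, 32, 18), (34, 21, 37, 40, 23)} → {(17, 12, 17, 3, 40), (28, 8, 6, 32, 18), (34, 21, 37, 40, 23)}
π[B, G]: project onto (B, G) → {(17, 17), (28, 6), (34, 37)}

{(17, 17), (28, 6), (34, 37)}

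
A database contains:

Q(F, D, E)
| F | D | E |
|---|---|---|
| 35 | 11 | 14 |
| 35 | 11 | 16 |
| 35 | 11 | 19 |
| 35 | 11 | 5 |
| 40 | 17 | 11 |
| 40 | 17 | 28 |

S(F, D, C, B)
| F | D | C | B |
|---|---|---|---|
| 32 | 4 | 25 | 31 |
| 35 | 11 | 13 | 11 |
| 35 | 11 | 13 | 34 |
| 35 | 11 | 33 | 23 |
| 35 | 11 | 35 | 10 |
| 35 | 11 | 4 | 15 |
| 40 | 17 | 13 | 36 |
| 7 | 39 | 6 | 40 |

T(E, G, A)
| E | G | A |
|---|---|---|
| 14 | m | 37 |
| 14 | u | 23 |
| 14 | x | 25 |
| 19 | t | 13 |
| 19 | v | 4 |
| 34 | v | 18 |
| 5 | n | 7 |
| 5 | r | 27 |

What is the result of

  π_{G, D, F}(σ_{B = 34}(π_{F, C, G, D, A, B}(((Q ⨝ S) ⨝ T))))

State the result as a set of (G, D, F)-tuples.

{(m, 11, 35), (n, 11, 35), (r, 11, 35), (t, 11, 35), (u, 11, 35), (v, 11, 35), (x, 11, 35)}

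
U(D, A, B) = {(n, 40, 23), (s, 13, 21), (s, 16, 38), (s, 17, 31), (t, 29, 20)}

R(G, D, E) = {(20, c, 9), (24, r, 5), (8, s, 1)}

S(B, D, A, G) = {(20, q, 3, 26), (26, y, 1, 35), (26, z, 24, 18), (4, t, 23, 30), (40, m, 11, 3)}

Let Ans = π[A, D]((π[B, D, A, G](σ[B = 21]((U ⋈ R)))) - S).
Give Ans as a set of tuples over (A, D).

Natural join on D: {(s, 13, 21, 8, 1), (s, 16, 38, 8, 1), (s, 17, 31, 8, 1)}
Selection B = 21: {(s, 13, 21, 8, 1)}
π[B, D, A, G]: project onto (B, D, A, G) → {(21, s, 13, 8)}
Difference: {(21, s, 13, 8)} with {(20, q, 3, 26), (26, y, 1, 35), (26, z, 24, 18), (4, t, 23, 30), (40, m, 11, 3)} → {(21, s, 13, 8)}
π[A, D]: project onto (A, D) → {(13, s)}

{(13, s)}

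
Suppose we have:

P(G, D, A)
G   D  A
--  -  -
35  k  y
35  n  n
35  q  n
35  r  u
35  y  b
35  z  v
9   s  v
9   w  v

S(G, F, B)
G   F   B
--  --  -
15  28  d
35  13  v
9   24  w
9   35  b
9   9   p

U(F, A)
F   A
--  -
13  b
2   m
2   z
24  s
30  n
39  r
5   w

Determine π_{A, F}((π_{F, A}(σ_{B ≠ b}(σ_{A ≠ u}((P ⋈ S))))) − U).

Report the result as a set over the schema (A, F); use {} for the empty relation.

Joining P and S on G yields {(35, k, y, 13, v), (35, n, n, 13, v), (35, q, n, 13, v), (35, r, u, 13, v), (35, y, b, 13, v), (35, z, v, 13, v), (9, s, v, 24, w), (9, s, v, 35, b), (9, s, v, 9, p), (9, w, v, 24, w), (9, w, v, 35, b), (9, w, v, 9, p)}.
Selection A ≠ u: {(35, k, y, 13, v), (35, n, n, 13, v), (35, q, n, 13, v), (35, y, b, 13, v), (35, z, v, 13, v), (9, s, v, 24, w), (9, s, v, 35, b), (9, s, v, 9, p), (9, w, v, 24, w), (9, w, v, 35, b), (9, w, v, 9, p)}
Selection B ≠ b: {(35, k, y, 13, v), (35, n, n, 13, v), (35, q, n, 13, v), (35, y, b, 13, v), (35, z, v, 13, v), (9, s, v, 24, w), (9, s, v, 9, p), (9, w, v, 24, w), (9, w, v, 9, p)}
π_{F, A} gives {(13, b), (13, n), (13, v), (13, y), (24, v), (9, v)} (3 duplicate(s) eliminated).
Set difference of the two operands is {(13, n), (13, v), (13, y), (24, v), (9, v)}.
π_{A, F} gives {(n, 13), (v, 13), (v, 24), (v, 9), (y, 13)}.

{(n, 13), (v, 13), (v, 24), (v, 9), (y, 13)}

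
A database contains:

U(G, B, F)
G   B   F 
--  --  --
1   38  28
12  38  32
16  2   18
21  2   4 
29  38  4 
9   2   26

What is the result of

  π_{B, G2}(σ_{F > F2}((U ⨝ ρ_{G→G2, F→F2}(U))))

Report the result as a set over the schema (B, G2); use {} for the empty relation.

{(2, 16), (2, 21), (38, 1), (38, 29)}

ρ[G→G2, F→F2]: schema becomes (G2, B, F2); tuples unchanged.
Natural join on B: {(1, 38, 28, 1, 28), (1, 38, 28, 12, 32), (1, 38, 28, 29, 4), (12, 38, 32, 1, 28), (12, 38, 32, 12, 32), (12, 38, 32, 29, 4), (16, 2, 18, 16, 18), (16, 2, 18, 21, 4), (16, 2, 18, 9, 26), (21, 2, 4, 16, 18), (21, 2, 4, 21, 4), (21, 2, 4, 9, 26), (29, 38, 4, 1, 28), (29, 38, 4, 12, 32), (29, 38, 4, 29, 4), (9, 2, 26, 16, 18), (9, 2, 26, 21, 4), (9, 2, 26, 9, 26)}
Selection F > F2: {(1, 38, 28, 29, 4), (12, 38, 32, 1, 28), (12, 38, 32, 29, 4), (16, 2, 18, 21, 4), (9, 2, 26, 16, 18), (9, 2, 26, 21, 4)}
Projecting to B, G2 (2 duplicate(s) eliminated): {(2, 16), (2, 21), (38, 1), (38, 29)}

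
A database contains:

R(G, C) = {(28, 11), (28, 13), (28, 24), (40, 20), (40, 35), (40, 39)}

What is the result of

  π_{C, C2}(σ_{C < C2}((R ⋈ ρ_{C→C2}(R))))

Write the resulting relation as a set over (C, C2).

{(11, 13), (11, 24), (13, 24), (20, 35), (20, 39), (35, 39)}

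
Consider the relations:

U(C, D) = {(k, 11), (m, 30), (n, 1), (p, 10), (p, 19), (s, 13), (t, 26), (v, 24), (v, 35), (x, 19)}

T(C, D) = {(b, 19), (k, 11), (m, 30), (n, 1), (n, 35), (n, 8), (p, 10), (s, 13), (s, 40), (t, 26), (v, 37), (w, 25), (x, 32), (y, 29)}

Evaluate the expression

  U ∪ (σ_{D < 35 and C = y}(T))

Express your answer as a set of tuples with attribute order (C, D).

Selection D < 35 and C = y: {(y, 29)}
Set union of the two operands is {(k, 11), (m, 30), (n, 1), (p, 10), (p, 19), (s, 13), (t, 26), (v, 24), (v, 35), (x, 19), (y, 29)}.

{(k, 11), (m, 30), (n, 1), (p, 10), (p, 19), (s, 13), (t, 26), (v, 24), (v, 35), (x, 19), (y, 29)}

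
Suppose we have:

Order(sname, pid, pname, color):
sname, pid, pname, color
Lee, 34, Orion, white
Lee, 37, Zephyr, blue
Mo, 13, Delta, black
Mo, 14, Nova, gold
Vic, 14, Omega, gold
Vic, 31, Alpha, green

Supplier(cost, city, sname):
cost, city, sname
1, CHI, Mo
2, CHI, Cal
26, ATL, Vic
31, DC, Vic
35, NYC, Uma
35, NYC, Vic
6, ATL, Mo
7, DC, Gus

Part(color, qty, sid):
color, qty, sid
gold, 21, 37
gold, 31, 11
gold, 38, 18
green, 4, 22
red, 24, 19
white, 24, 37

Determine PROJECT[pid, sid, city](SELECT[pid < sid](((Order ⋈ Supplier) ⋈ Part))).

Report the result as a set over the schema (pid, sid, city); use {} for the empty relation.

{(14, 18, ATL), (14, 18, CHI), (14, 18, DC), (14, 18, NYC), (14, 37, ATL), (14, 37, CHI), (14, 37, DC), (14, 37, NYC)}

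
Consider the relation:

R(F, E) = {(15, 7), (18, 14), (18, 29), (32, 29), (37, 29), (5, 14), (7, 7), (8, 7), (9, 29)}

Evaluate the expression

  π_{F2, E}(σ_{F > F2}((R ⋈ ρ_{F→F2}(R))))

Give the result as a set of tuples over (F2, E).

{(18, 29), (32, 29), (5, 14), (7, 7), (8, 7), (9, 29)}

ρ[F→F2]: schema becomes (F2, E); tuples unchanged.
Natural join on E: {(15, 7, 15), (15, 7, 7), (15, 7, 8), (18, 14, 18), (18, 14, 5), (18, 29, 18), (18, 29, 32), (18, 29, 37), (18, 29, 9), (32, 29, 18), (32, 29, 32), (32, 29, 37), (32, 29, 9), (37, 29, 18), (37, 29, 32), (37, 29, 37), (37, 29, 9), (5, 14, 18), (5, 14, 5), (7, 7, 15), (7, 7, 7), (7, 7, 8), (8, 7, 15), (8, 7, 7), (8, 7, 8), (9, 29, 18), (9, 29, 32), (9, 29, 37), (9, 29, 9)}
Selection F > F2: {(15, 7, 7), (15, 7, 8), (18, 14, 5), (18, 29, 9), (32, 29, 18), (32, 29, 9), (37, 29, 18), (37, 29, 32), (37, 29, 9), (8, 7, 7)}
Projecting to F2, E (4 duplicate(s) eliminated): {(18, 29), (32, 29), (5, 14), (7, 7), (8, 7), (9, 29)}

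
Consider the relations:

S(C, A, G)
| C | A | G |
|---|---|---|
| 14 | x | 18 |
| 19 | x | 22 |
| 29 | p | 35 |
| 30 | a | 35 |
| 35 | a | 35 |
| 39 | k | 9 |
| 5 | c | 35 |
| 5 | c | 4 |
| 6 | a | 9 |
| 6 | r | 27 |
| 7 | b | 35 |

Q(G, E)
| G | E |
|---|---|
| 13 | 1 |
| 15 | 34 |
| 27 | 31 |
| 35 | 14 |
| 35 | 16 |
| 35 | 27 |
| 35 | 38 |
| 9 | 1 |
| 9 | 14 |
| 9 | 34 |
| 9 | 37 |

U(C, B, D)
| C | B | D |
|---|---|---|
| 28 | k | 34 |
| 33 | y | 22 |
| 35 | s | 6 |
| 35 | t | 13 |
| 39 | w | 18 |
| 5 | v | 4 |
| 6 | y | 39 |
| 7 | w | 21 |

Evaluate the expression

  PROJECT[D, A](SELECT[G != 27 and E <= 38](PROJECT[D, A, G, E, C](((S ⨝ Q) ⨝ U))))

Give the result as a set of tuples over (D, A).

S ⋈ Q (natural join on G): {(29, p, 35, 14), (29, p, 35, 16), (29, p, 35, 27), (29, p, 35, 38), (30, a, 35, 14), (30, a, 35, 16), (30, a, 35, 27), (30, a, 35, 38), (35, a, 35, 14), (35, a, 35, 16), (35, a, 35, 27), (35, a, 35, 38), (39, k, 9, 1), (39, k, 9, 14), (39, k, 9, 34), (39, k, 9, 37), (5, c, 35, 14), (5, c, 35, 16), (5, c, 35, 27), (5, c, 35, 38), (6, a, 9, 1), (6, a, 9, 14), (6, a, 9, 34), (6, a, 9, 37), (6, r, 27, 31), (7, b, 35, 14), (7, b, 35, 16), (7, b, 35, 27), (7, b, 35, 38)}
(S ⨝ Q) ⋈ U (natural join on C): {(35, a, 35, 14, s, 6), (35, a, 35, 14, t, 13), (35, a, 35, 16, s, 6), (35, a, 35, 16, t, 13), (35, a, 35, 27, s, 6), (35, a, 35, 27, t, 13), (35, a, 35, 38, s, 6), (35, a, 35, 38, t, 13), (39, k, 9, 1, w, 18), (39, k, 9, 14, w, 18), (39, k, 9, 34, w, 18), (39, k, 9, 37, w, 18), (5, c, 35, 14, v, 4), (5, c, 35, 16, v, 4), (5, c, 35, 27, v, 4), (5, c, 35, 38, v, 4), (6, a, 9, 1, y, 39), (6, a, 9, 14, y, 39), (6, a, 9, 34, y, 39), (6, a, 9, 37, y, 39), (6, r, 27, 31, y, 39), (7, b, 35, 14, w, 21), (7, b, 35, 16, w, 21), (7, b, 35, 27, w, 21), (7, b, 35, 38, w, 21)}
Projecting to D, A, G, E, C: {(13, a, 35, 14, 35), (13, a, 35, 16, 35), (13, a, 35, 27, 35), (13, a, 35, 38, 35), (18, k, 9, 1, 39), (18, k, 9, 14, 39), (18, k, 9, 34, 39), (18, k, 9, 37, 39), (21, b, 35, 14, 7), (21, b, 35, 16, 7), (21, b, 35, 27, 7), (21, b, 35, 38, 7), (39, a, 9, 1, 6), (39, a, 9, 14, 6), (39, a, 9, 34, 6), (39, a, 9, 37, 6), (39, r, 27, 31, 6), (4, c, 35, 14, 5), (4, c, 35, 16, 5), (4, c, 35, 27, 5), (4, c, 35, 38, 5), (6, a, 35, 14, 35), (6, a, 35, 16, 35), (6, a, 35, 27, 35), (6, a, 35, 38, 35)}
Filtering on G != 27 and E <= 38 leaves {(13, a, 35, 14, 35), (13, a, 35, 16, 35), (13, a, 35, 27, 35), (13, a, 35, 38, 35), (18, k, 9, 1, 39), (18, k, 9, 14, 39), (18, k, 9, 34, 39), (18, k, 9, 37, 39), (21, b, 35, 14, 7), (21, b, 35, 16, 7), (21, b, 35, 27, 7), (21, b, 35, 38, 7), (39, a, 9, 1, 6), (39, a, 9, 14, 6), (39, a, 9, 34, 6), (39, a, 9, 37, 6), (4, c, 35, 14, 5), (4, c, 35, 16, 5), (4, c, 35, 27, 5), (4, c, 35, 38, 5), (6, a, 35, 14, 35), (6, a, 35, 16, 35), (6, a, 35, 27, 35), (6, a, 35, 38, 35)}.
Projecting to D, A (18 duplicate(s) eliminated): {(13, a), (18, k), (21, b), (39, a), (4, c), (6, a)}

{(13, a), (18, k), (21, b), (39, a), (4, c), (6, a)}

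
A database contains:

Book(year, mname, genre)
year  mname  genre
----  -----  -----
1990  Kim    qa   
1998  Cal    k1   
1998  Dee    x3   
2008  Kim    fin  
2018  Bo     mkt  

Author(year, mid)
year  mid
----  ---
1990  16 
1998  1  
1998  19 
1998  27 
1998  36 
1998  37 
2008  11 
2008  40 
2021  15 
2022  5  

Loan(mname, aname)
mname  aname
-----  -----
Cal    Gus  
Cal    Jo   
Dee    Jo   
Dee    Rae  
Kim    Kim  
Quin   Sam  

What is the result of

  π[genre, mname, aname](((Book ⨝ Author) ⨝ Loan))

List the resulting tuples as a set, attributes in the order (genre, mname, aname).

Natural join on year: {(1990, Kim, qa, 16), (1998, Cal, k1, 1), (1998, Cal, k1, 19), (1998, Cal, k1, 27), (1998, Cal, k1, 36), (1998, Cal, k1, 37), (1998, Dee, x3, 1), (1998, Dee, x3, 19), (1998, Dee, x3, 27), (1998, Dee, x3, 36), (1998, Dee, x3, 37), (2008, Kim, fin, 11), (2008, Kim, fin, 40)}
Natural join on mname: {(1990, Kim, qa, 16, Kim), (1998, Cal, k1, 1, Gus), (1998, Cal, k1, 1, Jo), (1998, Cal, k1, 19, Gus), (1998, Cal, k1, 19, Jo), (1998, Cal, k1, 27, Gus), (1998, Cal, k1, 27, Jo), (1998, Cal, k1, 36, Gus), (1998, Cal, k1, 36, Jo), (1998, Cal, k1, 37, Gus), (1998, Cal, k1, 37, Jo), (1998, Dee, x3, 1, Jo), (1998, Dee, x3, 1, Rae), (1998, Dee, x3, 19, Jo), (1998, Dee, x3, 19, Rae), (1998, Dee, x3, 27, Jo), (1998, Dee, x3, 27, Rae), (1998, Dee, x3, 36, Jo), (1998, Dee, x3, 36, Rae), (1998, Dee, x3, 37, Jo), (1998, Dee, x3, 37, Rae), (2008, Kim, fin, 11, Kim), (2008, Kim, fin, 40, Kim)}
Projecting to genre, mname, aname (17 duplicate(s) eliminated): {(fin, Kim, Kim), (k1, Cal, Gus), (k1, Cal, Jo), (qa, Kim, Kim), (x3, Dee, Jo), (x3, Dee, Rae)}

{(fin, Kim, Kim), (k1, Cal, Gus), (k1, Cal, Jo), (qa, Kim, Kim), (x3, Dee, Jo), (x3, Dee, Rae)}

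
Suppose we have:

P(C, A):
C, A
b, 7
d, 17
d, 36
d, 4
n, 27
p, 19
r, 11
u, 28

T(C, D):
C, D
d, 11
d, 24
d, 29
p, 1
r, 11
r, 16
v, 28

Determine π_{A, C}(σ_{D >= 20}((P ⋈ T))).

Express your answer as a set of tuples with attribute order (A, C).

{(17, d), (36, d), (4, d)}

P ⋈ T (natural join on C): {(d, 17, 11), (d, 17, 24), (d, 17, 29), (d, 36, 11), (d, 36, 24), (d, 36, 29), (d, 4, 11), (d, 4, 24), (d, 4, 29), (p, 19, 1), (r, 11, 11), (r, 11, 16)}
Apply σ_{D >= 20}; surviving tuples: {(d, 17, 24), (d, 17, 29), (d, 36, 24), (d, 36, 29), (d, 4, 24), (d, 4, 29)}
π[A, C]: project onto (A, C) (3 duplicate(s) eliminated) → {(17, d), (36, d), (4, d)}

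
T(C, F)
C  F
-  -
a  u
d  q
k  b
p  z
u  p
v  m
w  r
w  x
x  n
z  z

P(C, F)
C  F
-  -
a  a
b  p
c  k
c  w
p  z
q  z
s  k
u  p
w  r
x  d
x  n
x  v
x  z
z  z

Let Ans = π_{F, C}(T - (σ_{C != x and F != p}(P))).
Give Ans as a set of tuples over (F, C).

Selection C != x and F != p: {(a, a), (c, k), (c, w), (p, z), (q, z), (s, k), (w, r), (z, z)}
Set difference of the two operands is {(a, u), (d, q), (k, b), (u, p), (v, m), (w, x), (x, n)}.
Projecting to F, C: {(b, k), (m, v), (n, x), (p, u), (q, d), (u, a), (x, w)}

{(b, k), (m, v), (n, x), (p, u), (q, d), (u, a), (x, w)}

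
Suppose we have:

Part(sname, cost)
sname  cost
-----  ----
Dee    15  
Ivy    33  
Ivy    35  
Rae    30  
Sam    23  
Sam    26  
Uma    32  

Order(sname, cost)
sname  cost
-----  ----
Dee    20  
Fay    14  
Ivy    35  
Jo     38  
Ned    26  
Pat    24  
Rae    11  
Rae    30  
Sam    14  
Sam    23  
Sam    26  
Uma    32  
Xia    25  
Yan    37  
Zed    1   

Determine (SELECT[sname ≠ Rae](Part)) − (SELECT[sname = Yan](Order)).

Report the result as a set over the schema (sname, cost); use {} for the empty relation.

σ[sname ≠ Rae]: keep tuples satisfying sname ≠ Rae → {(Dee, 15), (Ivy, 33), (Ivy, 35), (Sam, 23), (Sam, 26), (Uma, 32)}
σ[sname = Yan]: keep tuples satisfying sname = Yan → {(Yan, 37)}
Taking the difference: {(Dee, 15), (Ivy, 33), (Ivy, 35), (Sam, 23), (Sam, 26), (Uma, 32)}

{(Dee, 15), (Ivy, 33), (Ivy, 35), (Sam, 23), (Sam, 26), (Uma, 32)}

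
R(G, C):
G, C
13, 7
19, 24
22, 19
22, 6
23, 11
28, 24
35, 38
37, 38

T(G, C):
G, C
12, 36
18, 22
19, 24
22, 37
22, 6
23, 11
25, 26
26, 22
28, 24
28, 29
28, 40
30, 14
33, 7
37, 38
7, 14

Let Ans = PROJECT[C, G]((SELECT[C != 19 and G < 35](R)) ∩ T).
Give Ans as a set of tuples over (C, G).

Filtering on C != 19 and G < 35 leaves {(13, 7), (19, 24), (22, 6), (23, 11), (28, 24)}.
Intersection: {(13, 7), (19, 24), (22, 6), (23, 11), (28, 24)} with {(12, 36), (18, 22), (19, 24), (22, 37), (22, 6), (23, 11), (25, 26), (26, 22), (28, 24), (28, 29), (28, 40), (30, 14), (33, 7), (37, 38), (7, 14)} → {(19, 24), (22, 6), (23, 11), (28, 24)}
π[C, G]: project onto (C, G) → {(11, 23), (24, 19), (24, 28), (6, 22)}

{(11, 23), (24, 19), (24, 28), (6, 22)}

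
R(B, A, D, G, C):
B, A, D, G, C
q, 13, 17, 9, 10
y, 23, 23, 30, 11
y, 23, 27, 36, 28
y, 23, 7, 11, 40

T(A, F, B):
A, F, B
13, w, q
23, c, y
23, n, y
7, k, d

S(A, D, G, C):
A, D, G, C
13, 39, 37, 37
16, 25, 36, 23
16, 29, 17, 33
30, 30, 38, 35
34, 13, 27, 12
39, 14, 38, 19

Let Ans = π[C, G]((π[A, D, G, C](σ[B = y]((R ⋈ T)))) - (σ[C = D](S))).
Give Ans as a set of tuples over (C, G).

Natural join on B, A: {(q, 13, 17, 9, 10, w), (y, 23, 23, 30, 11, c), (y, 23, 23, 30, 11, n), (y, 23, 27, 36, 28, c), (y, 23, 27, 36, 28, n), (y, 23, 7, 11, 40, c), (y, 23, 7, 11, 40, n)}
σ[B = y]: keep tuples satisfying B = y → {(y, 23, 23, 30, 11, c), (y, 23, 23, 30, 11, n), (y, 23, 27, 36, 28, c), (y, 23, 27, 36, 28, n), (y, 23, 7, 11, 40, c), (y, 23, 7, 11, 40, n)}
π[A, D, G, C]: project onto (A, D, G, C) (3 duplicate(s) eliminated) → {(23, 23, 30, 11), (23, 27, 36, 28), (23, 7, 11, 40)}
σ[C = D]: keep tuples satisfying C = D → {}
Set difference of the two operands is {(23, 23, 30, 11), (23, 27, 36, 28), (23, 7, 11, 40)}.
π[C, G]: project onto (C, G) → {(11, 30), (28, 36), (40, 11)}

{(11, 30), (28, 36), (40, 11)}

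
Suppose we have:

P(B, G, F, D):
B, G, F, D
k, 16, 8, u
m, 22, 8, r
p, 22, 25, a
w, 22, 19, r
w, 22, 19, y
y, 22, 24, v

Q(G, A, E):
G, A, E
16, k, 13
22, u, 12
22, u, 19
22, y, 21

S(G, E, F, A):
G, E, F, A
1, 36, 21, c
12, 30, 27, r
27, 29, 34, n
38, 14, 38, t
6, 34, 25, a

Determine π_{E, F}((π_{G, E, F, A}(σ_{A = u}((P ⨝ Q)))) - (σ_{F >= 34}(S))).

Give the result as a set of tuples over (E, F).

P ⋈ Q (natural join on G): {(k, 16, 8, u, k, 13), (m, 22, 8, r, u, 12), (m, 22, 8, r, u, 19), (m, 22, 8, r, y, 21), (p, 22, 25, a, u, 12), (p, 22, 25, a, u, 19), (p, 22, 25, a, y, 21), (w, 22, 19, r, u, 12), (w, 22, 19, r, u, 19), (w, 22, 19, r, y, 21), (w, 22, 19, y, u, 12), (w, 22, 19, y, u, 19), (w, 22, 19, y, y, 21), (y, 22, 24, v, u, 12), (y, 22, 24, v, u, 19), (y, 22, 24, v, y, 21)}
Selection A = u: {(m, 22, 8, r, u, 12), (m, 22, 8, r, u, 19), (p, 22, 25, a, u, 12), (p, 22, 25, a, u, 19), (w, 22, 19, r, u, 12), (w, 22, 19, r, u, 19), (w, 22, 19, y, u, 12), (w, 22, 19, y, u, 19), (y, 22, 24, v, u, 12), (y, 22, 24, v, u, 19)}
Keep only column(s) G, E, F, A (2 duplicate(s) eliminated): {(22, 12, 19, u), (22, 12, 24, u), (22, 12, 25, u), (22, 12, 8, u), (22, 19, 19, u), (22, 19, 24, u), (22, 19, 25, u), (22, 19, 8, u)}
Selection F >= 34: {(27, 29, 34, n), (38, 14, 38, t)}
Taking the difference: {(22, 12, 19, u), (22, 12, 24, u), (22, 12, 25, u), (22, 12, 8, u), (22, 19, 19, u), (22, 19, 24, u), (22, 19, 25, u), (22, 19, 8, u)}
Keep only column(s) E, F: {(12, 19), (12, 24), (12, 25), (12, 8), (19, 19), (19, 24), (19, 25), (19, 8)}

{(12, 19), (12, 24), (12, 25), (12, 8), (19, 19), (19, 24), (19, 25), (19, 8)}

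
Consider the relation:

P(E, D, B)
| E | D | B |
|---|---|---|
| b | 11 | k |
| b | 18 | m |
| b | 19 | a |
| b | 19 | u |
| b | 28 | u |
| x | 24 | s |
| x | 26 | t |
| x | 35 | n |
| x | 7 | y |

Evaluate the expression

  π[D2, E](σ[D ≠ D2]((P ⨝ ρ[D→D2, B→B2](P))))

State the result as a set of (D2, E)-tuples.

{(11, b), (18, b), (19, b), (24, x), (26, x), (28, b), (35, x), (7, x)}

ρ[D→D2, B→B2]: schema becomes (E, D2, B2); tuples unchanged.
Natural join on E: {(b, 11, k, 11, k), (b, 11, k, 18, m), (b, 11, k, 19, a), (b, 11, k, 19, u), (b, 11, k, 28, u), (b, 18, m, 11, k), (b, 18, m, 18, m), (b, 18, m, 19, a), (b, 18, m, 19, u), (b, 18, m, 28, u), (b, 19, a, 11, k), (b, 19, a, 18, m), (b, 19, a, 19, a), (b, 19, a, 19, u), (b, 19, a, 28, u), (b, 19, u, 11, k), (b, 19, u, 18, m), (b, 19, u, 19, a), (b, 19, u, 19, u), (b, 19, u, 28, u), (b, 28, u, 11, k), (b, 28, u, 18, m), (b, 28, u, 19, a), (b, 28, u, 19, u), (b, 28, u, 28, u), (x, 24, s, 24, s), (x, 24, s, 26, t), (x, 24, s, 35, n), (x, 24, s, 7, y), (x, 26, t, 24, s), (x, 26, t, 26, t), (x, 26, t, 35, n), (x, 26, t, 7, y), (x, 35, n, 24, s), (x, 35, n, 26, t), (x, 35, n, 35, n), (x, 35, n, 7, y), (x, 7, y, 24, s), (x, 7, y, 26, t), (x, 7, y, 35, n), (x, 7, y, 7, y)}
Selection D ≠ D2: {(b, 11, k, 18, m), (b, 11, k, 19, a), (b, 11, k, 19, u), (b, 11, k, 28, u), (b, 18, m, 11, k), (b, 18, m, 19, a), (b, 18, m, 19, u), (b, 18, m, 28, u), (b, 19, a, 11, k), (b, 19, a, 18, m), (b, 19, a, 28, u), (b, 19, u, 11, k), (b, 19, u, 18, m), (b, 19, u, 28, u), (b, 28, u, 11, k), (b, 28, u, 18, m), (b, 28, u, 19, a), (b, 28, u, 19, u), (x, 24, s, 26, t), (x, 24, s, 35, n), (x, 24, s, 7, y), (x, 26, t, 24, s), (x, 26, t, 35, n), (x, 26, t, 7, y), (x, 35, n, 24, s), (x, 35, n, 26, t), (x, 35, n, 7, y), (x, 7, y, 24, s), (x, 7, y, 26, t), (x, 7, y, 35, n)}
Projecting to D2, E (22 duplicate(s) eliminated): {(11, b), (18, b), (19, b), (24, x), (26, x), (28, b), (35, x), (7, x)}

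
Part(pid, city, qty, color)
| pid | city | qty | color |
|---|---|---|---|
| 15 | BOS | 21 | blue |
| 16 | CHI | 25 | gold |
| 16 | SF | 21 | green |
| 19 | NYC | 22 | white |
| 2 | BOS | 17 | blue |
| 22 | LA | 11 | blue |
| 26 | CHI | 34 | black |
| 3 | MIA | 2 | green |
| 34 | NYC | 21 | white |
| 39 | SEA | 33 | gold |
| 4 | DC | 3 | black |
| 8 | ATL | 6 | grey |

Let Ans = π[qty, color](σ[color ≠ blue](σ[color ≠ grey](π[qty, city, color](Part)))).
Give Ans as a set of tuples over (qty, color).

{(2, green), (21, green), (21, white), (22, white), (25, gold), (3, black), (33, gold), (34, black)}

π_{qty, city, color} gives {(11, LA, blue), (17, BOS, blue), (2, MIA, green), (21, BOS, blue), (21, NYC, white), (21, SF, green), (22, NYC, white), (25, CHI, gold), (3, DC, black), (33, SEA, gold), (34, CHI, black), (6, ATL, grey)}.
Apply σ_{color ≠ grey}; surviving tuples: {(11, LA, blue), (17, BOS, blue), (2, MIA, green), (21, BOS, blue), (21, NYC, white), (21, SF, green), (22, NYC, white), (25, CHI, gold), (3, DC, black), (33, SEA, gold), (34, CHI, black)}
Apply σ_{color ≠ blue}; surviving tuples: {(2, MIA, green), (21, NYC, white), (21, SF, green), (22, NYC, white), (25, CHI, gold), (3, DC, black), (33, SEA, gold), (34, CHI, black)}
π_{qty, color} gives {(2, green), (21, green), (21, white), (22, white), (25, gold), (3, black), (33, gold), (34, black)}.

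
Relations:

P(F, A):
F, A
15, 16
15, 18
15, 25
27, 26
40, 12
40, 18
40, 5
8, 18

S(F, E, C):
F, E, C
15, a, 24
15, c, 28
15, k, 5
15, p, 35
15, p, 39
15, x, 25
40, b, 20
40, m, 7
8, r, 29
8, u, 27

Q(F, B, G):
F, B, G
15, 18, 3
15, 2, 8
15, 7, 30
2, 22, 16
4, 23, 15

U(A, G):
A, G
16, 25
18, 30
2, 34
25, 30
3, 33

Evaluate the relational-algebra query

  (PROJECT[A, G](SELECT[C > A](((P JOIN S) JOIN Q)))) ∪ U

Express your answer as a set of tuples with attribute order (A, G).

P ⋈ S (natural join on F): {(15, 16, a, 24), (15, 16, c, 28), (15, 16, k, 5), (15, 16, p, 35), (15, 16, p, 39), (15, 16, x, 25), (15, 18, a, 24), (15, 18, c, 28), (15, 18, k, 5), (15, 18, p, 35), (15, 18, p, 39), (15, 18, x, 25), (15, 25, a, 24), (15, 25, c, 28), (15, 25, k, 5), (15, 25, p, 35), (15, 25, p, 39), (15, 25, x, 25), (40, 12, b, 20), (40, 12, m, 7), (40, 18, b, 20), (40, 18, m, 7), (40, 5, b, 20), (40, 5, m, 7), (8, 18, r, 29), (8, 18, u, 27)}
(P JOIN S) ⋈ Q (natural join on F): {(15, 16, a, 24, 18, 3), (15, 16, a, 24, 2, 8), (15, 16, a, 24, 7, 30), (15, 16, c, 28, 18, 3), (15, 16, c, 28, 2, 8), (15, 16, c, 28, 7, 30), (15, 16, k, 5, 18, 3), (15, 16, k, 5, 2, 8), (15, 16, k, 5, 7, 30), (15, 16, p, 35, 18, 3), (15, 16, p, 35, 2, 8), (15, 16, p, 35, 7, 30), (15, 16, p, 39, 18, 3), (15, 16, p, 39, 2, 8), (15, 16, p, 39, 7, 30), (15, 16, x, 25, 18, 3), (15, 16, x, 25, 2, 8), (15, 16, x, 25, 7, 30), (15, 18, a, 24, 18, 3), (15, 18, a, 24, 2, 8), (15, 18, a, 24, 7, 30), (15, 18, c, 28, 18, 3), (15, 18, c, 28, 2, 8), (15, 18, c, 28, 7, 30), (15, 18, k, 5, 18, 3), (15, 18, k, 5, 2, 8), (15, 18, k, 5, 7, 30), (15, 18, p, 35, 18, 3), (15, 18, p, 35, 2, 8), (15, 18, p, 35, 7, 30), (15, 18, p, 39, 18, 3), (15, 18, p, 39, 2, 8), (15, 18, p, 39, 7, 30), (15, 18, x, 25, 18, 3), (15, 18, x, 25, 2, 8), (15, 18, x, 25, 7, 30), (15, 25, a, 24, 18, 3), (15, 25, a, 24, 2, 8), (15, 25, a, 24, 7, 30), (15, 25, c, 28, 18, 3), (15, 25, c, 28, 2, 8), (15, 25, c, 28, 7, 30), (15, 25, k, 5, 18, 3), (15, 25, k, 5, 2, 8), (15, 25, k, 5, 7, 30), (15, 25, p, 35, 18, 3), (15, 25, p, 35, 2, 8), (15, 25, p, 35, 7, 30), (15, 25, p, 39, 18, 3), (15, 25, p, 39, 2, 8), (15, 25, p, 39, 7, 30), (15, 25, x, 25, 18, 3), (15, 25, x, 25, 2, 8), (15, 25, x, 25, 7, 30)}
Filtering on C > A leaves {(15, 16, a, 24, 18, 3), (15, 16, a, 24, 2, 8), (15, 16, a, 24, 7, 30), (15, 16, c, 28, 18, 3), (15, 16, c, 28, 2, 8), (15, 16, c, 28, 7, 30), (15, 16, p, 35, 18, 3), (15, 16, p, 35, 2, 8), (15, 16, p, 35, 7, 30), (15, 16, p, 39, 18, 3), (15, 16, p, 39, 2, 8), (15, 16, p, 39, 7, 30), (15, 16, x, 25, 18, 3), (15, 16, x, 25, 2, 8), (15, 16, x, 25, 7, 30), (15, 18, a, 24, 18, 3), (15, 18, a, 24, 2, 8), (15, 18, a, 24, 7, 30), (15, 18, c, 28, 18, 3), (15, 18, c, 28, 2, 8), (15, 18, c, 28, 7, 30), (15, 18, p, 35, 18, 3), (15, 18, p, 35, 2, 8), (15, 18, p, 35, 7, 30), (15, 18, p, 39, 18, 3), (15, 18, p, 39, 2, 8), (15, 18, p, 39, 7, 30), (15, 18, x, 25, 18, 3), (15, 18, x, 25, 2, 8), (15, 18, x, 25, 7, 30), (15, 25, c, 28, 18, 3), (15, 25, c, 28, 2, 8), (15, 25, c, 28, 7, 30), (15, 25, p, 35, 18, 3), (15, 25, p, 35, 2, 8), (15, 25, p, 35, 7, 30), (15, 25, p, 39, 18, 3), (15, 25, p, 39, 2, 8), (15, 25, p, 39, 7, 30)}.
Keep only column(s) A, G (30 duplicate(s) eliminated): {(16, 3), (16, 30), (16, 8), (18, 3), (18, 30), (18, 8), (25, 3), (25, 30), (25, 8)}
Set union of the two operands is {(16, 25), (16, 3), (16, 30), (16, 8), (18, 3), (18, 30), (18, 8), (2, 34), (25, 3), (25, 30), (25, 8), (3, 33)}.

{(16, 25), (16, 3), (16, 30), (16, 8), (18, 3), (18, 30), (18, 8), (2, 34), (25, 3), (25, 30), (25, 8), (3, 33)}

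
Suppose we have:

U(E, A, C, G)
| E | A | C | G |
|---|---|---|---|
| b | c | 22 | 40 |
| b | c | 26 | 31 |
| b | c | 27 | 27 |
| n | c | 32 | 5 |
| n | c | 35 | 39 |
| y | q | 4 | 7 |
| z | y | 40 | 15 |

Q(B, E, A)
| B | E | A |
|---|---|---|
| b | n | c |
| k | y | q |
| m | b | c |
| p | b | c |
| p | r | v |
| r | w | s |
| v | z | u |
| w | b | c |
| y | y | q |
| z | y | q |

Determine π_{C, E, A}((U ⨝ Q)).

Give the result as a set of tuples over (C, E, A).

{(22, b, c), (26, b, c), (27, b, c), (32, n, c), (35, n, c), (4, y, q)}

Natural join on E, A: {(b, c, 22, 40, m), (b, c, 22, 40, p), (b, c, 22, 40, w), (b, c, 26, 31, m), (b, c, 26, 31, p), (b, c, 26, 31, w), (b, c, 27, 27, m), (b, c, 27, 27, p), (b, c, 27, 27, w), (n, c, 32, 5, b), (n, c, 35, 39, b), (y, q, 4, 7, k), (y, q, 4, 7, y), (y, q, 4, 7, z)}
Projecting to C, E, A (8 duplicate(s) eliminated): {(22, b, c), (26, b, c), (27, b, c), (32, n, c), (35, n, c), (4, y, q)}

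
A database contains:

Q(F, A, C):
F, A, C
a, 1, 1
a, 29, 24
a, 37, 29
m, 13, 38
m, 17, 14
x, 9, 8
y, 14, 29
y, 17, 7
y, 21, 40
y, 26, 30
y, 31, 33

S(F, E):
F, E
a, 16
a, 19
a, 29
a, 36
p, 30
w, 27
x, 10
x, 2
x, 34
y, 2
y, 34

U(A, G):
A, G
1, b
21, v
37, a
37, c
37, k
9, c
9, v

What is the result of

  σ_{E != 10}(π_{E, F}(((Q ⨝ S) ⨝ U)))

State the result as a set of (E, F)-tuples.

Natural join on F: {(a, 1, 1, 16), (a, 1, 1, 19), (a, 1, 1, 29), (a, 1, 1, 36), (a, 29, 24, 16), (a, 29, 24, 19), (a, 29, 24, 29), (a, 29, 24, 36), (a, 37, 29, 16), (a, 37, 29, 19), (a, 37, 29, 29), (a, 37, 29, 36), (x, 9, 8, 10), (x, 9, 8, 2), (x, 9, 8, 34), (y, 14, 29, 2), (y, 14, 29, 34), (y, 17, 7, 2), (y, 17, 7, 34), (y, 21, 40, 2), (y, 21, 40, 34), (y, 26, 30, 2), (y, 26, 30, 34), (y, 31, 33, 2), (y, 31, 33, 34)}
Natural join on A: {(a, 1, 1, 16, b), (a, 1, 1, 19, b), (a, 1, 1, 29, b), (a, 1, 1, 36, b), (a, 37, 29, 16, a), (a, 37, 29, 16, c), (a, 37, 29, 16, k), (a, 37, 29, 19, a), (a, 37, 29, 19, c), (a, 37, 29, 19, k), (a, 37, 29, 29, a), (a, 37, 29, 29, c), (a, 37, 29, 29, k), (a, 37, 29, 36, a), (a, 37, 29, 36, c), (a, 37, 29, 36, k), (x, 9, 8, 10, c), (x, 9, 8, 10, v), (x, 9, 8, 2, c), (x, 9, 8, 2, v), (x, 9, 8, 34, c), (x, 9, 8, 34, v), (y, 21, 40, 2, v), (y, 21, 40, 34, v)}
π[E, F]: project onto (E, F) (15 duplicate(s) eliminated) → {(10, x), (16, a), (19, a), (2, x), (2, y), (29, a), (34, x), (34, y), (36, a)}
Filtering on E != 10 leaves {(16, a), (19, a), (2, x), (2, y), (29, a), (34, x), (34, y), (36, a)}.

{(16, a), (19, a), (2, x), (2, y), (29, a), (34, x), (34, y), (36, a)}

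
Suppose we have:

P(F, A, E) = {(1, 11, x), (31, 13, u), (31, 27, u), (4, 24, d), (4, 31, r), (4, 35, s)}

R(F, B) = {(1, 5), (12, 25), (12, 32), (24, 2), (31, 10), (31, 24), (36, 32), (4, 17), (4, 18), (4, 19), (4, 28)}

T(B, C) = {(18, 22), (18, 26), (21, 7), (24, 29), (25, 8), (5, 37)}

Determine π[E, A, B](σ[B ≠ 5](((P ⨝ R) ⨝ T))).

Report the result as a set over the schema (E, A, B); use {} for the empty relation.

P ⋈ R (natural join on F): {(1, 11, x, 5), (31, 13, u, 10), (31, 13, u, 24), (31, 27, u, 10), (31, 27, u, 24), (4, 24, d, 17), (4, 24, d, 18), (4, 24, d, 19), (4, 24, d, 28), (4, 31, r, 17), (4, 31, r, 18), (4, 31, r, 19), (4, 31, r, 28), (4, 35, s, 17), (4, 35, s, 18), (4, 35, s, 19), (4, 35, s, 28)}
(P ⨝ R) ⋈ T (natural join on B): {(1, 11, x, 5, 37), (31, 13, u, 24, 29), (31, 27, u, 24, 29), (4, 24, d, 18, 22), (4, 24, d, 18, 26), (4, 31, r, 18, 22), (4, 31, r, 18, 26), (4, 35, s, 18, 22), (4, 35, s, 18, 26)}
σ[B ≠ 5]: keep tuples satisfying B ≠ 5 → {(31, 13, u, 24, 29), (31, 27, u, 24, 29), (4, 24, d, 18, 22), (4, 24, d, 18, 26), (4, 31, r, 18, 22), (4, 31, r, 18, 26), (4, 35, s, 18, 22), (4, 35, s, 18, 26)}
Keep only column(s) E, A, B (3 duplicate(s) eliminated): {(d, 24, 18), (r, 31, 18), (s, 35, 18), (u, 13, 24), (u, 27, 24)}

{(d, 24, 18), (r, 31, 18), (s, 35, 18), (u, 13, 24), (u, 27, 24)}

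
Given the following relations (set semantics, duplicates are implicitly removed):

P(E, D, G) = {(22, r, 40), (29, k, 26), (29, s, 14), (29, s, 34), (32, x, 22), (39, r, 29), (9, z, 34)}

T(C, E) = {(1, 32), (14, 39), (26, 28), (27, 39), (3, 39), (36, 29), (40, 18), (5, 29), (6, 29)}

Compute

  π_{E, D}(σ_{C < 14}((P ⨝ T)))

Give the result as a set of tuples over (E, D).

{(29, k), (29, s), (32, x), (39, r)}

Joining P and T on E yields {(29, k, 26, 36), (29, k, 26, 5), (29, k, 26, 6), (29, s, 14, 36), (29, s, 14, 5), (29, s, 14, 6), (29, s, 34, 36), (29, s, 34, 5), (29, s, 34, 6), (32, x, 22, 1), (39, r, 29, 14), (39, r, 29, 27), (39, r, 29, 3)}.
Selection C < 14: {(29, k, 26, 5), (29, k, 26, 6), (29, s, 14, 5), (29, s, 14, 6), (29, s, 34, 5), (29, s, 34, 6), (32, x, 22, 1), (39, r, 29, 3)}
Keep only column(s) E, D (4 duplicate(s) eliminated): {(29, k), (29, s), (32, x), (39, r)}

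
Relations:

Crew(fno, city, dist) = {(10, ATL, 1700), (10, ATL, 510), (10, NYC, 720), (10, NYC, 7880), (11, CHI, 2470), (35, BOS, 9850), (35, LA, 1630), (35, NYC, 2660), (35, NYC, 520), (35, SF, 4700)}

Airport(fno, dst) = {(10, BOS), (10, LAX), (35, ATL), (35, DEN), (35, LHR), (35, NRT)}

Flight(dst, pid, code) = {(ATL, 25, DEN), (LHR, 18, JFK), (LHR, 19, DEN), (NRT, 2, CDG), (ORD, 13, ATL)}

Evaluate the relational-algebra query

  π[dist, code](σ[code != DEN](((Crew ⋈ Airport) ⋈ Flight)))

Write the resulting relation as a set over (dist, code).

{(1630, CDG), (1630, JFK), (2660, CDG), (2660, JFK), (4700, CDG), (4700, JFK), (520, CDG), (520, JFK), (9850, CDG), (9850, JFK)}

Natural join on fno: {(10, ATL, 1700, BOS), (10, ATL, 1700, LAX), (10, ATL, 510, BOS), (10, ATL, 510, LAX), (10, NYC, 720, BOS), (10, NYC, 720, LAX), (10, NYC, 7880, BOS), (10, NYC, 7880, LAX), (35, BOS, 9850, ATL), (35, BOS, 9850, DEN), (35, BOS, 9850, LHR), (35, BOS, 9850, NRT), (35, LA, 1630, ATL), (35, LA, 1630, DEN), (35, LA, 1630, LHR), (35, LA, 1630, NRT), (35, NYC, 2660, ATL), (35, NYC, 2660, DEN), (35, NYC, 2660, LHR), (35, NYC, 2660, NRT), (35, NYC, 520, ATL), (35, NYC, 520, DEN), (35, NYC, 520, LHR), (35, NYC, 520, NRT), (35, SF, 4700, ATL), (35, SF, 4700, DEN), (35, SF, 4700, LHR), (35, SF, 4700, NRT)}
Natural join on dst: {(35, BOS, 9850, ATL, 25, DEN), (35, BOS, 9850, LHR, 18, JFK), (35, BOS, 9850, LHR, 19, DEN), (35, BOS, 9850, NRT, 2, CDG), (35, LA, 1630, ATL, 25, DEN), (35, LA, 1630, LHR, 18, JFK), (35, LA, 1630, LHR, 19, DEN), (35, LA, 1630, NRT, 2, CDG), (35, NYC, 2660, ATL, 25, DEN), (35, NYC, 2660, LHR, 18, JFK), (35, NYC, 2660, LHR, 19, DEN), (35, NYC, 2660, NRT, 2, CDG), (35, NYC, 520, ATL, 25, DEN), (35, NYC, 520, LHR, 18, JFK), (35, NYC, 520, LHR, 19, DEN), (35, NYC, 520, NRT, 2, CDG), (35, SF, 4700, ATL, 25, DEN), (35, SF, 4700, LHR, 18, JFK), (35, SF, 4700, LHR, 19, DEN), (35, SF, 4700, NRT, 2, CDG)}
Selection code != DEN: {(35, BOS, 9850, LHR, 18, JFK), (35, BOS, 9850, NRT, 2, CDG), (35, LA, 1630, LHR, 18, JFK), (35, LA, 1630, NRT, 2, CDG), (35, NYC, 2660, LHR, 18, JFK), (35, NYC, 2660, NRT, 2, CDG), (35, NYC, 520, LHR, 18, JFK), (35, NYC, 520, NRT, 2, CDG), (35, SF, 4700, LHR, 18, JFK), (35, SF, 4700, NRT, 2, CDG)}
π[dist, code]: project onto (dist, code) → {(1630, CDG), (1630, JFK), (2660, CDG), (2660, JFK), (4700, CDG), (4700, JFK), (520, CDG), (520, JFK), (9850, CDG), (9850, JFK)}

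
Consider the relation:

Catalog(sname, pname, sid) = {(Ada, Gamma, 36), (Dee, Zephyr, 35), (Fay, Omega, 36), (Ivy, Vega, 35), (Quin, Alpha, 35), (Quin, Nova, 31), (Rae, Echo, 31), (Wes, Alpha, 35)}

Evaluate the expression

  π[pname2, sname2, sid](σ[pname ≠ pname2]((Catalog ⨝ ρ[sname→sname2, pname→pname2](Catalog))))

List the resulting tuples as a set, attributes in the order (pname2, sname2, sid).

ρ[sname→sname2, pname→pname2]: schema becomes (sname2, pname2, sid); tuples unchanged.
Joining Catalog and ρ[sname→sname2, pname→pname2](Catalog) on sid yields {(Ada, Gamma, 36, Ada, Gamma), (Ada, Gamma, 36, Fay, Omega), (Dee, Zephyr, 35, Dee, Zephyr), (Dee, Zephyr, 35, Ivy, Vega), (Dee, Zephyr, 35, Quin, Alpha), (Dee, Zephyr, 35, Wes, Alpha), (Fay, Omega, 36, Ada, Gamma), (Fay, Omega, 36, Fay, Omega), (Ivy, Vega, 35, Dee, Zephyr), (Ivy, Vega, 35, Ivy, Vega), (Ivy, Vega, 35, Quin, Alpha), (Ivy, Vega, 35, Wes, Alpha), (Quin, Alpha, 35, Dee, Zephyr), (Quin, Alpha, 35, Ivy, Vega), (Quin, Alpha, 35, Quin, Alpha), (Quin, Alpha, 35, Wes, Alpha), (Quin, Nova, 31, Quin, Nova), (Quin, Nova, 31, Rae, Echo), (Rae, Echo, 31, Quin, Nova), (Rae, Echo, 31, Rae, Echo), (Wes, Alpha, 35, Dee, Zephyr), (Wes, Alpha, 35, Ivy, Vega), (Wes, Alpha, 35, Quin, Alpha), (Wes, Alpha, 35, Wes, Alpha)}.
Apply σ_{pname ≠ pname2}; surviving tuples: {(Ada, Gamma, 36, Fay, Omega), (Dee, Zephyr, 35, Ivy, Vega), (Dee, Zephyr, 35, Quin, Alpha), (Dee, Zephyr, 35, Wes, Alpha), (Fay, Omega, 36, Ada, Gamma), (Ivy, Vega, 35, Dee, Zephyr), (Ivy, Vega, 35, Quin, Alpha), (Ivy, Vega, 35, Wes, Alpha), (Quin, Alpha, 35, Dee, Zephyr), (Quin, Alpha, 35, Ivy, Vega), (Quin, Nova, 31, Rae, Echo), (Rae, Echo, 31, Quin, Nova), (Wes, Alpha, 35, Dee, Zephyr), (Wes, Alpha, 35, Ivy, Vega)}
Projecting to pname2, sname2, sid (6 duplicate(s) eliminated): {(Alpha, Quin, 35), (Alpha, Wes, 35), (Echo, Rae, 31), (Gamma, Ada, 36), (Nova, Quin, 31), (Omega, Fay, 36), (Vega, Ivy, 35), (Zephyr, Dee, 35)}

{(Alpha, Quin, 35), (Alpha, Wes, 35), (Echo, Rae, 31), (Gamma, Ada, 36), (Nova, Quin, 31), (Omega, Fay, 36), (Vega, Ivy, 35), (Zephyr, Dee, 35)}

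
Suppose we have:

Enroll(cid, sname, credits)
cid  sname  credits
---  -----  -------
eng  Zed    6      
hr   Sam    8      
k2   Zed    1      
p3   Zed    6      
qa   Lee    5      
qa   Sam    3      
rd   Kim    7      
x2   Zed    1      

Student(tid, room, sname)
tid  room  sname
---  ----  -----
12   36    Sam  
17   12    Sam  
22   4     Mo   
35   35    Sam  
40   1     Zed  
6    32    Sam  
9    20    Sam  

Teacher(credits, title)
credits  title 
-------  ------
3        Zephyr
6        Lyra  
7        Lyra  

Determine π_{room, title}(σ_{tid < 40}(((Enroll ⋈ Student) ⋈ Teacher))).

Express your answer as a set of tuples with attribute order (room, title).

Joining Enroll and Student on sname yields {(eng, Zed, 6, 40, 1), (hr, Sam, 8, 12, 36), (hr, Sam, 8, 17, 12), (hr, Sam, 8, 35, 35), (hr, Sam, 8, 6, 32), (hr, Sam, 8, 9, 20), (k2, Zed, 1, 40, 1), (p3, Zed, 6, 40, 1), (qa, Sam, 3, 12, 36), (qa, Sam, 3, 17, 12), (qa, Sam, 3, 35, 35), (qa, Sam, 3, 6, 32), (qa, Sam, 3, 9, 20), (x2, Zed, 1, 40, 1)}.
Joining (Enroll ⋈ Student) and Teacher on credits yields {(eng, Zed, 6, 40, 1, Lyra), (p3, Zed, 6, 40, 1, Lyra), (qa, Sam, 3, 12, 36, Zephyr), (qa, Sam, 3, 17, 12, Zephyr), (qa, Sam, 3, 35, 35, Zephyr), (qa, Sam, 3, 6, 32, Zephyr), (qa, Sam, 3, 9, 20, Zephyr)}.
Selection tid < 40: {(qa, Sam, 3, 12, 36, Zephyr), (qa, Sam, 3, 17, 12, Zephyr), (qa, Sam, 3, 35, 35, Zephyr), (qa, Sam, 3, 6, 32, Zephyr), (qa, Sam, 3, 9, 20, Zephyr)}
Keep only column(s) room, title: {(12, Zephyr), (20, Zephyr), (32, Zephyr), (35, Zephyr), (36, Zephyr)}

{(12, Zephyr), (20, Zephyr), (32, Zephyr), (35, Zephyr), (36, Zephyr)}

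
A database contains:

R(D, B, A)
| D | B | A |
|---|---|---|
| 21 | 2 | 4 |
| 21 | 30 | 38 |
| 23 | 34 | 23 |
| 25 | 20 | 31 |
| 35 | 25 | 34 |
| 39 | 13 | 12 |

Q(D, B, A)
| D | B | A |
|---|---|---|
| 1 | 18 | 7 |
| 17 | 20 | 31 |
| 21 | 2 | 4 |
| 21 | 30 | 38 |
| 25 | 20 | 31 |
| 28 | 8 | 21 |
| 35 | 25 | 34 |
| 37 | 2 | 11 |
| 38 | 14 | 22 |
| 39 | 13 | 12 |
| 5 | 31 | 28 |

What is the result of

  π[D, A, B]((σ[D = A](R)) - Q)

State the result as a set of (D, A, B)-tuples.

Selection D = A: {(23, 34, 23)}
Set difference of the two operands is {(23, 34, 23)}.
Keep only column(s) D, A, B: {(23, 23, 34)}

{(23, 23, 34)}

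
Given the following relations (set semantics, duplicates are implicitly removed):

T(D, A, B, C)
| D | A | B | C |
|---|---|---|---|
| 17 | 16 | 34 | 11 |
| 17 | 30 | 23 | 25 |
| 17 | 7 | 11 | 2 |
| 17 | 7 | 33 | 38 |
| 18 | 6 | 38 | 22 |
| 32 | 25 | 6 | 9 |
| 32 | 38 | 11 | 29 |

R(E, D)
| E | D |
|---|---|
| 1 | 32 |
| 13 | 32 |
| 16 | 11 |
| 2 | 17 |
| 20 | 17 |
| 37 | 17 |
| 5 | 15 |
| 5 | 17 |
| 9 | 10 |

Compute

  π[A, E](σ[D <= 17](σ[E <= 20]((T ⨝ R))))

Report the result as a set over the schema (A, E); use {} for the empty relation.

Joining T and R on D yields {(17, 16, 34, 11, 2), (17, 16, 34, 11, 20), (17, 16, 34, 11, 37), (17, 16, 34, 11, 5), (17, 30, 23, 25, 2), (17, 30, 23, 25, 20), (17, 30, 23, 25, 37), (17, 30, 23, 25, 5), (17, 7, 11, 2, 2), (17, 7, 11, 2, 20), (17, 7, 11, 2, 37), (17, 7, 11, 2, 5), (17, 7, 33, 38, 2), (17, 7, 33, 38, 20), (17, 7, 33, 38, 37), (17, 7, 33, 38, 5), (32, 25, 6, 9, 1), (32, 25, 6, 9, 13), (32, 38, 11, 29, 1), (32, 38, 11, 29, 13)}.
σ[E <= 20]: keep tuples satisfying E <= 20 → {(17, 16, 34, 11, 2), (17, 16, 34, 11, 20), (17, 16, 34, 11, 5), (17, 30, 23, 25, 2), (17, 30, 23, 25, 20), (17, 30, 23, 25, 5), (17, 7, 11, 2, 2), (17, 7, 11, 2, 20), (17, 7, 11, 2, 5), (17, 7, 33, 38, 2), (17, 7, 33, 38, 20), (17, 7, 33, 38, 5), (32, 25, 6, 9, 1), (32, 25, 6, 9, 13), (32, 38, 11, 29, 1), (32, 38, 11, 29, 13)}
σ[D <= 17]: keep tuples satisfying D <= 17 → {(17, 16, 34, 11, 2), (17, 16, 34, 11, 20), (17, 16, 34, 11, 5), (17, 30, 23, 25, 2), (17, 30, 23, 25, 20), (17, 30, 23, 25, 5), (17, 7, 11, 2, 2), (17, 7, 11, 2, 20), (17, 7, 11, 2, 5), (17, 7, 33, 38, 2), (17, 7, 33, 38, 20), (17, 7, 33, 38, 5)}
π_{A, E} gives {(16, 2), (16, 20), (16, 5), (30, 2), (30, 20), (30, 5), (7, 2), (7, 20), (7, 5)} (3 duplicate(s) eliminated).

{(16, 2), (16, 20), (16, 5), (30, 2), (30, 20), (30, 5), (7, 2), (7, 20), (7, 5)}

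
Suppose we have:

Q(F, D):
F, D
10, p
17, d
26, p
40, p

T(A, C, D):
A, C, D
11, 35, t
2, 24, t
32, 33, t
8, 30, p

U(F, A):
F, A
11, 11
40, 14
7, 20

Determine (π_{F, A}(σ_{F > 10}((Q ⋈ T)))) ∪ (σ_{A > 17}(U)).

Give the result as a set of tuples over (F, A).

{(26, 8), (40, 8), (7, 20)}

Q ⋈ T (natural join on D): {(10, p, 8, 30), (26, p, 8, 30), (40, p, 8, 30)}
Filtering on F > 10 leaves {(26, p, 8, 30), (40, p, 8, 30)}.
π_{F, A} gives {(26, 8), (40, 8)}.
Filtering on A > 17 leaves {(7, 20)}.
Set union of the two operands is {(26, 8), (40, 8), (7, 20)}.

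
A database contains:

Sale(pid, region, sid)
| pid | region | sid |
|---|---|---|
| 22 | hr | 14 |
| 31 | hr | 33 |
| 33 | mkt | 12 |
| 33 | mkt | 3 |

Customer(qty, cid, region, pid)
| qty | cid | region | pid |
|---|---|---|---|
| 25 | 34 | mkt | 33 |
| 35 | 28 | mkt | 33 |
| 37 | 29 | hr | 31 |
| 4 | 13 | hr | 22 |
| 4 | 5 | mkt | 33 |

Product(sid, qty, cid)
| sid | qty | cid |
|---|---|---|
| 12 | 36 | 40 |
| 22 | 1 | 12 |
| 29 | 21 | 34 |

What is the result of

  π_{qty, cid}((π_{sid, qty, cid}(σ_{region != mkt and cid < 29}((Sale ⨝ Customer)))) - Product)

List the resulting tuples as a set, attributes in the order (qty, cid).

Joining Sale and Customer on pid, region yields {(22, hr, 14, 4, 13), (31, hr, 33, 37, 29), (33, mkt, 12, 25, 34), (33, mkt, 12, 35, 28), (33, mkt, 12, 4, 5), (33, mkt, 3, 25, 34), (33, mkt, 3, 35, 28), (33, mkt, 3, 4, 5)}.
Selection region != mkt and cid < 29: {(22, hr, 14, 4, 13)}
Projecting to sid, qty, cid: {(14, 4, 13)}
Taking the difference: {(14, 4, 13)}
Projecting to qty, cid: {(4, 13)}

{(4, 13)}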